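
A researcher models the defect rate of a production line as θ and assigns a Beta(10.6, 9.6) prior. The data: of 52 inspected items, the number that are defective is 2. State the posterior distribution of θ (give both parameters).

The binomial likelihood is conjugate to the Beta prior: with 2 successes and 50 failures, the posterior is Beta(10.6+2, 9.6+50) = Beta(12.6, 59.6).

Posterior: Beta(12.6, 59.6)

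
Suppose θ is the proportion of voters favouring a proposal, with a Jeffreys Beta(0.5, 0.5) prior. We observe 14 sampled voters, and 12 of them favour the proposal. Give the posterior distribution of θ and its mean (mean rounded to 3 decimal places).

Observing 12 successes and 2 failures updates Beta(0.5, 0.5) by adding the success and failure counts to the two shape parameters: α = 0.5+12 = 12.5, β = 0.5+2 = 2.5.
E[θ | data] = 12.5/(12.5+2.5) = 0.833.

Posterior: Beta(12.5, 2.5); mean ≈ 0.833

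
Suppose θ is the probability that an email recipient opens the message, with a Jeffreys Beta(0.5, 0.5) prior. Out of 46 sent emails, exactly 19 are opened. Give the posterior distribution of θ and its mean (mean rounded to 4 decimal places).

Posterior: Beta(19.5, 27.5); mean ≈ 0.4149

The binomial likelihood is conjugate to the Beta prior: with 19 successes and 27 failures, the posterior is Beta(0.5+19, 0.5+27) = Beta(19.5, 27.5).
Posterior mean = α/(α+β) = 19.5/47 = 0.4149.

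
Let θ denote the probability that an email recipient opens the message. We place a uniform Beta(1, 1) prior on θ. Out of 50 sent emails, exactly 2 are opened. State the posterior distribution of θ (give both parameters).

Posterior: Beta(3, 49)

The binomial likelihood is conjugate to the Beta prior: with 2 successes and 48 failures, the posterior is Beta(1+2, 1+48) = Beta(3, 49).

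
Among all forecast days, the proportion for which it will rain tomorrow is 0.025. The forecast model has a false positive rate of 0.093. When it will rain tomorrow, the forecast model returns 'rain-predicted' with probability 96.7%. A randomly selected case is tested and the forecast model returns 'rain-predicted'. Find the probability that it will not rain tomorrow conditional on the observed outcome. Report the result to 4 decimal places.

P(¬H | E) ≈ 0.7895

Write H for 'it will rain tomorrow'. Prior odds H:¬H = 0.025/0.975 = 0.025641. For the 'rain-predicted' outcome, the likelihood ratio is 0.967/0.093 = 10.398.
Posterior odds = 0.025641 × 10.398 = 0.26661, so P(H|E) = 0.26661/(1+0.26661) = 0.2105. Then P(¬H|E) = 1 − 0.2105 = 0.7895.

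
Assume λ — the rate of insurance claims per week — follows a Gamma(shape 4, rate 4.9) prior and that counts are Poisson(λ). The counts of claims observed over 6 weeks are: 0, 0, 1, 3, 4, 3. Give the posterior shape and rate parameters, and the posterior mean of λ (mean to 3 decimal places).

The Poisson likelihood adds the total count to the shape and the number of exposure periods to the rate. Here ∑xᵢ = 11 and n = 6, so shape 4→15 and rate 4.9→10.9.
E[λ | data] = 15/10.9 = 1.376.

Posterior: Gamma(shape=15, rate=10.9); mean ≈ 1.376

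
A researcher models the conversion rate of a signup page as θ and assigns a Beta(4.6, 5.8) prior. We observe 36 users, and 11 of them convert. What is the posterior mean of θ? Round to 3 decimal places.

Posterior mean ≈ 0.336

The binomial likelihood is conjugate to the Beta prior: with 11 successes and 25 failures, the posterior is Beta(4.6+11, 5.8+25) = Beta(15.6, 30.8).
Posterior mean = α/(α+β) = 15.6/46.4 = 0.336.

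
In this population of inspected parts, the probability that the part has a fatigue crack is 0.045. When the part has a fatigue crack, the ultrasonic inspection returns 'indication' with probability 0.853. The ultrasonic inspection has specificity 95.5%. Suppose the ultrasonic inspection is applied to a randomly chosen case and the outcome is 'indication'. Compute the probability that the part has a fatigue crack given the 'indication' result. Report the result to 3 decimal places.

P(H | E) ≈ 0.472

Let H be the event that the part has a fatigue crack. P(H) = 0.045, so P(¬H) = 0.955. With E the 'indication' result, P(E|H) = 0.853 and P(E|¬H) = 0.045.
P(E) = 0.853·0.045 + 0.045·0.955 = 0.038385 + 0.042975 = 0.081360.
By Bayes' theorem, P(H|E) = 0.038385 / 0.081360 = 0.472.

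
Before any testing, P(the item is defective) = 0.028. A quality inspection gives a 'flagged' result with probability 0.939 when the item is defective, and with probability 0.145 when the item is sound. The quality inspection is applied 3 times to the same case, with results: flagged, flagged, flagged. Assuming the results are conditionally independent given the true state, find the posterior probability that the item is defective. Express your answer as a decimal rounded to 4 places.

With H the event that the item is defective, the joint likelihood of the observed sequence is P(data|H) = 0.939·0.939·0.939 = 0.82794 and P(data|¬H) = 0.145·0.145·0.145 = 0.0030486.
Bayes: P(H|data) = 0.028·0.82794 / (0.028·0.82794 + 0.972·0.0030486) = 0.023182/0.026145 = 0.8867.

Posterior P(H) ≈ 0.8867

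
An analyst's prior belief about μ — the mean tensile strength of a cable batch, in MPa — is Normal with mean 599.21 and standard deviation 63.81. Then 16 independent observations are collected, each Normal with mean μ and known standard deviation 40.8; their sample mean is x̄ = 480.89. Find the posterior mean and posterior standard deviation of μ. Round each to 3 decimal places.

Prior precision 1/τ₀² = 1/63.81² = 0.00024560; data precision n/σ² = 16/40.8² = 0.00961169.
Posterior precision = 0.00024560 + 0.00961169 = 0.00985728, giving posterior SD = 1/√0.00985728 = 10.072.
Posterior mean = (0.00024560·599.21 + 0.00961169·480.89) / 0.00985728 = 483.838.

Posterior mean ≈ 483.838; posterior SD ≈ 10.072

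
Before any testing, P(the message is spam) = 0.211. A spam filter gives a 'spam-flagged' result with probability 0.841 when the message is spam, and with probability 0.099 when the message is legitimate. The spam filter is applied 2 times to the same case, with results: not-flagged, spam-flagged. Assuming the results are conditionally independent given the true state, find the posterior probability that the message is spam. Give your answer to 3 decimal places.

Let H be the event that the message is spam; start with P(H) = 0.211. P('spam-flagged'|H) = 0.841, P('spam-flagged'|¬H) = 0.099.
Update on result 1 ('not-flagged'): P(H) ← 0.159·0.2110 / (0.159·0.2110 + 0.901·0.7890) = 0.033549/0.74444 = 0.0451.
Update on result 2 ('spam-flagged'): P(H) ← 0.841·0.0451 / (0.841·0.0451 + 0.099·0.9549) = 0.037901/0.13244 = 0.2862.

Posterior P(H) ≈ 0.286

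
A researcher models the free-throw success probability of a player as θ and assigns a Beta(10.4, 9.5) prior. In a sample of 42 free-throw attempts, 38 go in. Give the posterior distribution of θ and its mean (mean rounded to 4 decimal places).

Posterior: Beta(48.4, 13.5); mean ≈ 0.7819

The binomial likelihood is conjugate to the Beta prior: with 38 successes and 4 failures, the posterior is Beta(10.4+38, 9.5+4) = Beta(48.4, 13.5).
Posterior mean = α/(α+β) = 48.4/61.9 = 0.7819.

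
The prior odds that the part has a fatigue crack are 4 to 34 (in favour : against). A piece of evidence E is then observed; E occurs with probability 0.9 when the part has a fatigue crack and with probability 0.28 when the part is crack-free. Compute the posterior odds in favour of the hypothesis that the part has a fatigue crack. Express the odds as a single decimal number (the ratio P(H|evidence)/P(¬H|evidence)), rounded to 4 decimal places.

Posterior odds ≈ 0.3782

Prior odds = 4/34 = 0.11765.
Likelihood ratio for E = 0.9/0.28 = 3.2143.
Posterior odds = prior odds × LR = 0.37815.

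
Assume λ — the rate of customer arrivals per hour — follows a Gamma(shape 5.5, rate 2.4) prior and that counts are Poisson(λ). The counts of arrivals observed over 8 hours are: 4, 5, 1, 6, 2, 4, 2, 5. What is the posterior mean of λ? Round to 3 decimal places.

Posterior mean ≈ 3.317

The Poisson likelihood adds the total count to the shape and the number of exposure periods to the rate. Here ∑xᵢ = 29 and n = 8, so shape 5.5→34.5 and rate 2.4→10.4.
E[λ | data] = 34.5/10.4 = 3.317.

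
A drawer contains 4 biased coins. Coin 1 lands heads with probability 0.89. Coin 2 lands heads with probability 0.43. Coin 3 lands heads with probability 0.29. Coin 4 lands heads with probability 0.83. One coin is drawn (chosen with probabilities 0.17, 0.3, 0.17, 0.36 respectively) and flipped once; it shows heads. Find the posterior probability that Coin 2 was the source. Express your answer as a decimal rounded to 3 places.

Posterior probability ≈ 0.205

P(heads|C1) = 0.89; P(heads|C2) = 0.43; P(heads|C3) = 0.29; P(heads|C4) = 0.83.
Prior × likelihood for each source: 0.17·0.89=0.1513, 0.3·0.43=0.1290, 0.17·0.29=0.04930, 0.36·0.83=0.2988. Summing gives P(heads) = 0.62840.
P(Coin 2 | heads) = 0.1290 / 0.62840 = 0.205.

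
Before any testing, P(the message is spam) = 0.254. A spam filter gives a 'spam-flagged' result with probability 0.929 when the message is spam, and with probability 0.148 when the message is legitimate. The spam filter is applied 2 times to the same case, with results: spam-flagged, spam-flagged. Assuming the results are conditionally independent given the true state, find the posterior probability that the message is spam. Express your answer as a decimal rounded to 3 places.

Let H be the event that the message is spam; start with P(H) = 0.254. P('spam-flagged'|H) = 0.929, P('spam-flagged'|¬H) = 0.148.
Update on result 1 ('spam-flagged'): P(H) ← 0.929·0.2540 / (0.929·0.2540 + 0.148·0.7460) = 0.23597/0.34637 = 0.6812.
Update on result 2 ('spam-flagged'): P(H) ← 0.929·0.6812 / (0.929·0.6812 + 0.148·0.3188) = 0.63288/0.68005 = 0.9306.

Posterior P(H) ≈ 0.931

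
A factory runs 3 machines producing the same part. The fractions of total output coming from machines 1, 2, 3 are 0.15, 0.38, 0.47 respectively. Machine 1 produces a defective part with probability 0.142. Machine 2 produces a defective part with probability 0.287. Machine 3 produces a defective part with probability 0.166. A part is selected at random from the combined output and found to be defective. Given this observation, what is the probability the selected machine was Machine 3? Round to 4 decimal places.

Posterior probability ≈ 0.3744

P(defective|M1) = 0.142; P(defective|M2) = 0.287; P(defective|M3) = 0.166.
Prior × likelihood for each source: 0.15·0.142=0.02130, 0.38·0.287=0.1091, 0.47·0.166=0.07802. Summing gives P(defective) = 0.20838.
P(Machine 3 | defective) = 0.07802 / 0.20838 = 0.3744.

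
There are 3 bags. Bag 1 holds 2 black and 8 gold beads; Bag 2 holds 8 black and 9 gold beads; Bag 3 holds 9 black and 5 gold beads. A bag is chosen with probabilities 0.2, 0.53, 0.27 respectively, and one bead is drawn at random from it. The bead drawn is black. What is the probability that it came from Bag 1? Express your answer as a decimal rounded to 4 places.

P(black|Bag 1) = 0.2; P(black|Bag 2) = 0.4706; P(black|Bag 3) = 0.6429.
Prior × likelihood for each source: 0.2·0.2=0.04000, 0.53·0.4706=0.2494, 0.27·0.6429=0.1736. Summing gives P(black) = 0.46298.
P(Bag 1 | black) = 0.04000 / 0.46298 = 0.0864.

Posterior probability ≈ 0.0864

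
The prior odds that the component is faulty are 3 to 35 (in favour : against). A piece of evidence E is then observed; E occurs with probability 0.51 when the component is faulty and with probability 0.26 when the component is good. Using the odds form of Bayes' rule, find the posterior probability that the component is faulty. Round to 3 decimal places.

Posterior probability ≈ 0.144

Prior odds = 3/35 = 0.085714. In log-odds, ln(0.085714) = -2.4567.
Add log likelihood ratio: ln(1.9615) = 0.67373.
Posterior log-odds = -1.7830, so posterior odds = exp(-1.7830) = 0.16813. Converting, P(H|E) = 0.16813/1.1681 = 0.144.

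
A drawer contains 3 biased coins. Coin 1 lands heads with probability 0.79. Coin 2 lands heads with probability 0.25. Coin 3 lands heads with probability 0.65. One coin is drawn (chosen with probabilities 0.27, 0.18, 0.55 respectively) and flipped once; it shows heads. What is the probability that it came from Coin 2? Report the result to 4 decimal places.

Posterior probability ≈ 0.0731

P(heads|C1) = 0.79; P(heads|C2) = 0.25; P(heads|C3) = 0.65.
Prior × likelihood for each source: 0.27·0.79=0.2133, 0.18·0.25=0.04500, 0.55·0.65=0.3575. Summing gives P(heads) = 0.61580.
P(Coin 2 | heads) = 0.04500 / 0.61580 = 0.0731.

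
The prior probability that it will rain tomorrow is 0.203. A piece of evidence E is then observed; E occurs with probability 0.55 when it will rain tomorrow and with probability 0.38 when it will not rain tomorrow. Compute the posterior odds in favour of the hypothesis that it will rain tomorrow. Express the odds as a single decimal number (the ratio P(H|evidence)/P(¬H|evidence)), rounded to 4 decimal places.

Posterior odds ≈ 0.3687

Prior odds = 0.203/(1−0.203) = 0.25471. In log-odds, ln(0.25471) = -1.3676.
Add log likelihood ratio: ln(1.4474) = 0.36975.
Posterior log-odds = -0.99790, so posterior odds = exp(-0.99790) = 0.36865.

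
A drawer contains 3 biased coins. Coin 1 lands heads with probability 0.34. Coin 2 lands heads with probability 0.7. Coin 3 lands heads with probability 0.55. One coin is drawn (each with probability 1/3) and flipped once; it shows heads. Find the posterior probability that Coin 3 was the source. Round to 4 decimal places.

Tabulate prior·likelihood by source: [1] prior 0.333333, lik 0.34, product 0.1133; [2] prior 0.333333, lik 0.7, product 0.2333; [3] prior 0.333333, lik 0.55, product 0.1833.
Normalizing constant = 0.53000; the posterior for Coin 3 is its product over the sum, 0.1833/0.53000 = 0.3459.

Posterior probability ≈ 0.3459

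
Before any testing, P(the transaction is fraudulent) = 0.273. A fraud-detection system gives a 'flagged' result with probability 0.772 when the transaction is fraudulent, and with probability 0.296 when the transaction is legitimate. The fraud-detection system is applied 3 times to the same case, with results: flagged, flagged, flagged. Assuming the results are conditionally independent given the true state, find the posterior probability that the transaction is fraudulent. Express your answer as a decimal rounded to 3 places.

Let H be the event that the transaction is fraudulent; start with P(H) = 0.273. P('flagged'|H) = 0.772, P('flagged'|¬H) = 0.296.
Update on result 1 ('flagged'): P(H) ← 0.772·0.2730 / (0.772·0.2730 + 0.296·0.7270) = 0.21076/0.42595 = 0.4948.
Update on result 2 ('flagged'): P(H) ← 0.772·0.4948 / (0.772·0.4948 + 0.296·0.5052) = 0.38198/0.53152 = 0.7187.
Update on result 3 ('flagged'): P(H) ← 0.772·0.7187 / (0.772·0.7187 + 0.296·0.2813) = 0.55480/0.63808 = 0.8695.

Posterior P(H) ≈ 0.869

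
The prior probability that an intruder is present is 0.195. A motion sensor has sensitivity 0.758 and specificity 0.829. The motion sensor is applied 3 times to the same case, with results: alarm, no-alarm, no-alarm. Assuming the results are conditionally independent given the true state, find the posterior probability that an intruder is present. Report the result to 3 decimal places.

Let H be the event that an intruder is present; start with P(H) = 0.195. P('alarm'|H) = 0.758, P('alarm'|¬H) = 0.171.
Update on result 1 ('alarm'): P(H) ← 0.758·0.1950 / (0.758·0.1950 + 0.171·0.8050) = 0.14781/0.28546 = 0.5178.
Update on result 2 ('no-alarm'): P(H) ← 0.242·0.5178 / (0.242·0.5178 + 0.829·0.4822) = 0.12530/0.52506 = 0.2386.
Update on result 3 ('no-alarm'): P(H) ← 0.242·0.2386 / (0.242·0.2386 + 0.829·0.7614) = 0.057753/0.68891 = 0.0838.

Posterior P(H) ≈ 0.084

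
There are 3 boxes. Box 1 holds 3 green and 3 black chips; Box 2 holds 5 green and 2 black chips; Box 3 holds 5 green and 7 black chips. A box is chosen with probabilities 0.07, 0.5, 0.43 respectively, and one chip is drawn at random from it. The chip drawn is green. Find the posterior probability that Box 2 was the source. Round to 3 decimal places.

Tabulate prior·likelihood by source: [1] prior 0.07, lik 0.5, product 0.03500; [2] prior 0.5, lik 0.7143, product 0.3571; [3] prior 0.43, lik 0.4167, product 0.1792.
Normalizing constant = 0.57131; the posterior for Box 2 is its product over the sum, 0.3571/0.57131 = 0.625.

Posterior probability ≈ 0.625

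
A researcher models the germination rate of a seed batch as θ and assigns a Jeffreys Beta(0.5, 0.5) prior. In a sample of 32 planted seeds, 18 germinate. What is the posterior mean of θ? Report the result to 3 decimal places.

Posterior mean ≈ 0.561

Observing 18 successes and 14 failures updates Beta(0.5, 0.5) by adding the success and failure counts to the two shape parameters: α = 0.5+18 = 18.5, β = 0.5+14 = 14.5.
E[θ | data] = 18.5/(18.5+14.5) = 0.561.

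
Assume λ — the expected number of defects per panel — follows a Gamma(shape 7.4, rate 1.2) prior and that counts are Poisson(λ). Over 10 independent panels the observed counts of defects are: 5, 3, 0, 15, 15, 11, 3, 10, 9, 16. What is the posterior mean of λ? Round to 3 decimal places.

The Poisson likelihood adds the total count to the shape and the number of exposure periods to the rate. Here ∑xᵢ = 87 and n = 10, so shape 7.4→94.4 and rate 1.2→11.2.
E[λ | data] = 94.4/11.2 = 8.429.

Posterior mean ≈ 8.429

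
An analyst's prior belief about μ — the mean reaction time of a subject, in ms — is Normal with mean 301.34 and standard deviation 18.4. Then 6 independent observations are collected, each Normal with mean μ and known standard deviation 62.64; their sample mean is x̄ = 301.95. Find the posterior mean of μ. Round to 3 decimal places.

Posterior mean ≈ 301.548

Prior precision 1/τ₀² = 1/18.4² = 0.00295369; data precision n/σ² = 6/62.64² = 0.00152914.
Posterior precision = 0.00295369 + 0.00152914 = 0.00448283.
Posterior mean = (0.00295369·301.34 + 0.00152914·301.95) / 0.00448283 = 301.548.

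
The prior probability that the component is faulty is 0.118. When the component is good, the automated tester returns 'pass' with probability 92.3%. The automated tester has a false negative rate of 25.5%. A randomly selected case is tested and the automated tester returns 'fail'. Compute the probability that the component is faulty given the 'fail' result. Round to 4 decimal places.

P(H | E) ≈ 0.5642

Write H for 'the component is faulty'. Prior odds H:¬H = 0.118/0.882 = 0.13379. For the 'fail' outcome, the likelihood ratio is 0.745/0.077 = 9.6753.
Posterior odds = 0.13379 × 9.6753 = 1.2944, so P(H|E) = 1.2944/(1+1.2944) = 0.5642.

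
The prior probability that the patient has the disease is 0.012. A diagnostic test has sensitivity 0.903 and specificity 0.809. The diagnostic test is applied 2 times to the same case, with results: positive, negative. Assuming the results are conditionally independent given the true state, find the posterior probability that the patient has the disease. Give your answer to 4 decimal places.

Posterior P(H) ≈ 0.0068

Let H be the event that the patient has the disease; start with P(H) = 0.012. P('positive'|H) = 0.903, P('positive'|¬H) = 0.191.
Update on result 1 ('positive'): P(H) ← 0.903·0.0120 / (0.903·0.0120 + 0.191·0.9880) = 0.010836/0.19954 = 0.0543.
Update on result 2 ('negative'): P(H) ← 0.097·0.0543 / (0.097·0.0543 + 0.809·0.9457) = 0.0052675/0.77034 = 0.0068.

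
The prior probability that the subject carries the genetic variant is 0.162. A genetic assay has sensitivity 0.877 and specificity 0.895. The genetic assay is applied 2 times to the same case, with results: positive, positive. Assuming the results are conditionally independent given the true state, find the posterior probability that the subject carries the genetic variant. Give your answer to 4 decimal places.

Let H be the event that the subject carries the genetic variant; start with P(H) = 0.162. P('positive'|H) = 0.877, P('positive'|¬H) = 0.105.
Update on result 1 ('positive'): P(H) ← 0.877·0.1620 / (0.877·0.1620 + 0.105·0.8380) = 0.14207/0.23006 = 0.6175.
Update on result 2 ('positive'): P(H) ← 0.877·0.6175 / (0.877·0.6175 + 0.105·0.3825) = 0.54158/0.58174 = 0.9310.

Posterior P(H) ≈ 0.9310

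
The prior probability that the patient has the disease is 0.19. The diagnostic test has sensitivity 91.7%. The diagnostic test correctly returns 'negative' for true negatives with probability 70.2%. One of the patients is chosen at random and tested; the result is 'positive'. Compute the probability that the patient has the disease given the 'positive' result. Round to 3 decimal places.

P(H | E) ≈ 0.419

Write H for 'the patient has the disease'. Prior odds H:¬H = 0.19/0.81 = 0.23457. For the 'positive' outcome, the likelihood ratio is 0.917/0.298 = 3.0772.
Posterior odds = 0.23457 × 3.0772 = 0.72181, so P(H|E) = 0.72181/(1+0.72181) = 0.419.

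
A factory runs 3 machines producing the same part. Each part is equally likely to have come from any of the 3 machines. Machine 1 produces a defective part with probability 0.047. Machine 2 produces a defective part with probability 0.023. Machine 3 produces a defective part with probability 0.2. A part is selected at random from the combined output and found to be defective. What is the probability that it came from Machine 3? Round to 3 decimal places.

Posterior probability ≈ 0.741

P(defective|M1) = 0.047; P(defective|M2) = 0.023; P(defective|M3) = 0.2.
Prior × likelihood for each source: 0.333333·0.047=0.01567, 0.333333·0.023=0.007667, 0.333333·0.2=0.06667. Summing gives P(defective) = 0.090000.
P(Machine 3 | defective) = 0.06667 / 0.090000 = 0.741.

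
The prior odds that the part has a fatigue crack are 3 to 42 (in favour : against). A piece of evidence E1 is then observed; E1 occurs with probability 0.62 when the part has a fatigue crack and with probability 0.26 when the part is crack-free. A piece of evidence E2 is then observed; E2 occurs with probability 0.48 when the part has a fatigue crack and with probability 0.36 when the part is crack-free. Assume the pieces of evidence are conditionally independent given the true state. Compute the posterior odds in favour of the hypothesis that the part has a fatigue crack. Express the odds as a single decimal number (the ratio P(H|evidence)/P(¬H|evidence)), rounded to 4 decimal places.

Posterior odds ≈ 0.2271

Prior odds = 3/42 = 0.071429. In log-odds, ln(0.071429) = -2.6391.
Add log likelihood ratios: ln(2.3846) + ln(1.3333) = 1.1567.
Posterior log-odds = -1.4823, so posterior odds = exp(-1.4823) = 0.22711.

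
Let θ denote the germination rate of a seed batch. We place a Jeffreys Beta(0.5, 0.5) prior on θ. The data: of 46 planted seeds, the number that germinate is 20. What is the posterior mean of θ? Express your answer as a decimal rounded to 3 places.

Posterior mean ≈ 0.436

The binomial likelihood is conjugate to the Beta prior: with 20 successes and 26 failures, the posterior is Beta(0.5+20, 0.5+26) = Beta(20.5, 26.5).
Posterior mean = α/(α+β) = 20.5/47 = 0.436.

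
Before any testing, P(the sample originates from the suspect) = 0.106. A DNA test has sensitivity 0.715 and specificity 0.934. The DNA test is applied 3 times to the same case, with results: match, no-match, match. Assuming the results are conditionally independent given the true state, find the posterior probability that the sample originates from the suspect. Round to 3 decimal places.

Let H be the event that the sample originates from the suspect; start with P(H) = 0.106. P('match'|H) = 0.715, P('match'|¬H) = 0.066.
Update on result 1 ('match'): P(H) ← 0.715·0.1060 / (0.715·0.1060 + 0.066·0.8940) = 0.075790/0.13479 = 0.5623.
Update on result 2 ('no-match'): P(H) ← 0.285·0.5623 / (0.285·0.5623 + 0.934·0.4377) = 0.16025/0.56909 = 0.2816.
Update on result 3 ('match'): P(H) ← 0.715·0.2816 / (0.715·0.2816 + 0.066·0.7184) = 0.20133/0.24875 = 0.8094.

Posterior P(H) ≈ 0.809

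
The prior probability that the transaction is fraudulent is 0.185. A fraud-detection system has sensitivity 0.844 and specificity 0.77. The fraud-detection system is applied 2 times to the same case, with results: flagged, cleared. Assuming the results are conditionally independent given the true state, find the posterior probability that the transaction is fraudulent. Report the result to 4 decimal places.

With H the event that the transaction is fraudulent, the joint likelihood of the observed sequence is P(data|H) = 0.844·0.156 = 0.13166 and P(data|¬H) = 0.23·0.77 = 0.17710.
Bayes: P(H|data) = 0.185·0.13166 / (0.185·0.13166 + 0.815·0.17710) = 0.024358/0.16869 = 0.1444.

Posterior P(H) ≈ 0.1444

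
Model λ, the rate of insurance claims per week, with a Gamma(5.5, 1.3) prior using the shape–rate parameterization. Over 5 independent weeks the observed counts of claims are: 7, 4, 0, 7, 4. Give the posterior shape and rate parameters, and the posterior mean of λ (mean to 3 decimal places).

Posterior: Gamma(shape=27.5, rate=6.3); mean ≈ 4.365

Total count ∑xᵢ = 22 over n = 5 weeks.
Gamma is conjugate to the Poisson likelihood: posterior is Gamma(shape = 5.5+22 = 27.5, rate = 1.3+5 = 6.3).
Posterior mean = shape/rate = 27.5/6.3 = 4.365.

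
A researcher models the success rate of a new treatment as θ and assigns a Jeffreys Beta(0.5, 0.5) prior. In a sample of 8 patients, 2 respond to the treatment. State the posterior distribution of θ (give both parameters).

Posterior: Beta(2.5, 6.5)

The binomial likelihood is conjugate to the Beta prior: with 2 successes and 6 failures, the posterior is Beta(0.5+2, 0.5+6) = Beta(2.5, 6.5).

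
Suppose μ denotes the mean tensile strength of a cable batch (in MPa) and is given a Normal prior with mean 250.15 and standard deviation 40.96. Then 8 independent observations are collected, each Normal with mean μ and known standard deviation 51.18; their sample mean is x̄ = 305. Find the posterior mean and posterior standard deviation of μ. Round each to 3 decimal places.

With known σ, the Normal prior is conjugate. Weight on the data is w = (n/σ²)/(n/σ² + 1/τ₀²) = 0.00305414/(0.00305414+0.00059605) = 0.83671.
Posterior mean = w·x̄ + (1−w)·μ₀ = 0.83671·305 + 0.16329·250.15 = 296.043. Posterior variance = 1/(0.00305414+0.00059605) = 273.958, so SD = 16.552.

Posterior mean ≈ 296.043; posterior SD ≈ 16.552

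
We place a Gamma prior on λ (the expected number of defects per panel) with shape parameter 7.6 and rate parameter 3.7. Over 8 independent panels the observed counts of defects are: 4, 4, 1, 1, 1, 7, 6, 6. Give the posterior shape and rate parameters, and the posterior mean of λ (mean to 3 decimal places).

Posterior: Gamma(shape=37.6, rate=11.7); mean ≈ 3.214

The Poisson likelihood adds the total count to the shape and the number of exposure periods to the rate. Here ∑xᵢ = 30 and n = 8, so shape 7.6→37.6 and rate 3.7→11.7.
Posterior mean = shape/rate = 37.6/11.7 = 3.214.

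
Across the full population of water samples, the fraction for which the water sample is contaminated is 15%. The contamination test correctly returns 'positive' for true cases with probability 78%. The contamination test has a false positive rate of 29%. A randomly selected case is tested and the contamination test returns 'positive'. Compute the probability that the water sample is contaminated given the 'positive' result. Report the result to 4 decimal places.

Write H for 'the water sample is contaminated'. Prior odds H:¬H = 0.15/0.85 = 0.17647. For the 'positive' outcome, the likelihood ratio is 0.78/0.29 = 2.6897.
Posterior odds = 0.17647 × 2.6897 = 0.47465, so P(H|E) = 0.47465/(1+0.47465) = 0.3219.

P(H | E) ≈ 0.3219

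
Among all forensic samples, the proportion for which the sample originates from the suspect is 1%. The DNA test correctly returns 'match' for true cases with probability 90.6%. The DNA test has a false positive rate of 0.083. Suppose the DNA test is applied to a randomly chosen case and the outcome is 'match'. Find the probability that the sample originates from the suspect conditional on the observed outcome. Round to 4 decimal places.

P(H | E) ≈ 0.0993

Write H for 'the sample originates from the suspect'. Prior odds H:¬H = 0.01/0.99 = 0.010101. For the 'match' outcome, the likelihood ratio is 0.906/0.083 = 10.916.
Posterior odds = 0.010101 × 10.916 = 0.11026, so P(H|E) = 0.11026/(1+0.11026) = 0.0993.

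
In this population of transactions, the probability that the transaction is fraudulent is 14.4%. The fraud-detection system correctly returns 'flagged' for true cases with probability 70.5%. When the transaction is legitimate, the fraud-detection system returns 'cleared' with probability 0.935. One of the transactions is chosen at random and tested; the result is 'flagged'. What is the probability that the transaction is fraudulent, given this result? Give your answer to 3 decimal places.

P(H | E) ≈ 0.646

Let H be the event that the transaction is fraudulent. P(H) = 0.144, so P(¬H) = 0.856. With E the 'flagged' result, P(E|H) = 0.705 and P(E|¬H) = 0.065.
P(E) = 0.705·0.144 + 0.065·0.856 = 0.10152 + 0.055640 = 0.15716.
By Bayes' theorem, P(H|E) = 0.10152 / 0.15716 = 0.646.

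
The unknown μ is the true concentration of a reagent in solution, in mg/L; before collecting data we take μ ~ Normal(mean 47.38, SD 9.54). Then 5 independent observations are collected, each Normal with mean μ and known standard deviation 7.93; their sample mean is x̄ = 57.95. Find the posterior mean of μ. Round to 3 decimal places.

With known σ, the Normal prior is conjugate. Weight on the data is w = (n/σ²)/(n/σ² + 1/τ₀²) = 0.0795103/(0.0795103+0.0109876) = 0.87859.
Posterior mean = w·x̄ + (1−w)·μ₀ = 0.87859·57.95 + 0.12141·47.38 = 56.667.

Posterior mean ≈ 56.667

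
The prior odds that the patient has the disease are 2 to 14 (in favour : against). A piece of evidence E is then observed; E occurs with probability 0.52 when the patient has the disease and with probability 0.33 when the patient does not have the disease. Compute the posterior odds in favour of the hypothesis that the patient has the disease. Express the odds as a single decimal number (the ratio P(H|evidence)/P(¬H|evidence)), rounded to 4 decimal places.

Prior odds = 2/14 = 0.14286. In log-odds, ln(0.14286) = -1.9459.
Add log likelihood ratio: ln(1.5758) = 0.45474.
Posterior log-odds = -1.4912, so posterior odds = exp(-1.4912) = 0.22511.

Posterior odds ≈ 0.2251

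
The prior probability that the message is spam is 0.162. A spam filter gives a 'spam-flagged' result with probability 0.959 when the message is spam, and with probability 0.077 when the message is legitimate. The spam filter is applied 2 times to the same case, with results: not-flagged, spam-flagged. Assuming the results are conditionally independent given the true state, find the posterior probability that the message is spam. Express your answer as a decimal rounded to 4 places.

Posterior P(H) ≈ 0.0966

Let H be the event that the message is spam; start with P(H) = 0.162. P('spam-flagged'|H) = 0.959, P('spam-flagged'|¬H) = 0.077.
Update on result 1 ('not-flagged'): P(H) ← 0.041·0.1620 / (0.041·0.1620 + 0.923·0.8380) = 0.0066420/0.78012 = 0.0085.
Update on result 2 ('spam-flagged'): P(H) ← 0.959·0.0085 / (0.959·0.0085 + 0.077·0.9915) = 0.0081650/0.084509 = 0.0966.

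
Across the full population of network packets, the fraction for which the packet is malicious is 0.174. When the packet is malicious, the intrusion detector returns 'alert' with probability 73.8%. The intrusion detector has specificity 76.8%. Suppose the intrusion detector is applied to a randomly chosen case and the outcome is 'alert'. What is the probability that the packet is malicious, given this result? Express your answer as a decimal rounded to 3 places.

P(H | E) ≈ 0.401

Let H be the event that the packet is malicious. P(H) = 0.174, so P(¬H) = 0.826. With E the 'alert' result, P(E|H) = 0.738 and P(E|¬H) = 0.232.
P(E) = 0.738·0.174 + 0.232·0.826 = 0.12841 + 0.19163 = 0.32004.
By Bayes' theorem, P(H|E) = 0.12841 / 0.32004 = 0.401.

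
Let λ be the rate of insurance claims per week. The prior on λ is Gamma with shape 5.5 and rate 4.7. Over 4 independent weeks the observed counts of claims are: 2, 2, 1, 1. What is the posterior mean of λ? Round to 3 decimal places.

Posterior mean ≈ 1.322

The Poisson likelihood adds the total count to the shape and the number of exposure periods to the rate. Here ∑xᵢ = 6 and n = 4, so shape 5.5→11.5 and rate 4.7→8.7.
E[λ | data] = 11.5/8.7 = 1.322.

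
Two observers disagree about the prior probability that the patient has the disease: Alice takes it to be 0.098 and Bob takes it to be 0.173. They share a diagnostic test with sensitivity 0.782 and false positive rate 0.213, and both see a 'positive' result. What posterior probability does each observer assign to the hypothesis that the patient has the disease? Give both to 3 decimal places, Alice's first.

The likelihood ratio for a 'positive' result is 0.782/0.213 = 3.6714.
Alice: prior odds 0.098/0.902 = 0.10865; posterior odds 0.39888; posterior probability 0.285.
Bob: prior odds 0.173/0.827 = 0.20919; posterior odds 0.76801; posterior probability 0.434.

Alice: 0.285; Bob: 0.434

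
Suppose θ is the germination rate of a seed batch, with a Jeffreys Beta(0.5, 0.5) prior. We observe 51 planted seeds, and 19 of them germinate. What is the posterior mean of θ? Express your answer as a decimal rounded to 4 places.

Posterior mean ≈ 0.3750

Observing 19 successes and 32 failures updates Beta(0.5, 0.5) by adding the success and failure counts to the two shape parameters: α = 0.5+19 = 19.5, β = 0.5+32 = 32.5.
Posterior mean = α/(α+β) = 19.5/52 = 0.3750.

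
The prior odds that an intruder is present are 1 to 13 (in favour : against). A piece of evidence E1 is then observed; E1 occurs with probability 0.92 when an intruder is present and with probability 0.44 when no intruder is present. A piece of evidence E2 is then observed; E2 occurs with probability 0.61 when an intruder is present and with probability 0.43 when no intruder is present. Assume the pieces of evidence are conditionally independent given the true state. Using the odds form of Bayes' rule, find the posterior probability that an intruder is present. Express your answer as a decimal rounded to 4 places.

Prior odds = 1/13 = 0.076923.
Likelihood ratio for E1 = 0.92/0.44 = 2.0909.
Likelihood ratio for E2 = 0.61/0.43 = 1.4186.
Posterior odds = prior odds × LR₁ × LR₂ = 0.22817.
Posterior probability = odds/(1+odds) = 0.22817/1.2282 = 0.1858.

Posterior probability ≈ 0.1858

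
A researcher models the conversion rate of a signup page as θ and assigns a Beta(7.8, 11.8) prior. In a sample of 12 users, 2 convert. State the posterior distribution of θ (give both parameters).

Observing 2 successes and 10 failures updates Beta(7.8, 11.8) by adding the success and failure counts to the two shape parameters: α = 7.8+2 = 9.8, β = 11.8+10 = 21.8.

Posterior: Beta(9.8, 21.8)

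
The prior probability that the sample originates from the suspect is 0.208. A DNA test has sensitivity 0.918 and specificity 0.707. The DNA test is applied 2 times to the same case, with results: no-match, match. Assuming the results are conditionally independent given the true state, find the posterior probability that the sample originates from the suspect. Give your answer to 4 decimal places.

With H the event that the sample originates from the suspect, the joint likelihood of the observed sequence is P(data|H) = 0.082·0.918 = 0.075276 and P(data|¬H) = 0.707·0.293 = 0.20715.
Bayes: P(H|data) = 0.208·0.075276 / (0.208·0.075276 + 0.792·0.20715) = 0.015657/0.17972 = 0.0871.

Posterior P(H) ≈ 0.0871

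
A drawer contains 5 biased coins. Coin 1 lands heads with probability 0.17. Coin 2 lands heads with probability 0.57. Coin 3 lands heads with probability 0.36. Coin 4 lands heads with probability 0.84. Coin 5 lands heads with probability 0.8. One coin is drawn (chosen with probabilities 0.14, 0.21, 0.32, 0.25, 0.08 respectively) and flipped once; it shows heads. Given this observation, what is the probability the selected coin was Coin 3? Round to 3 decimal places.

Posterior probability ≈ 0.216

P(heads|C1) = 0.17; P(heads|C2) = 0.57; P(heads|C3) = 0.36; P(heads|C4) = 0.84; P(heads|C5) = 0.8.
Prior × likelihood for each source: 0.14·0.17=0.02380, 0.21·0.57=0.1197, 0.32·0.36=0.1152, 0.25·0.84=0.2100, 0.08·0.8=0.06400. Summing gives P(heads) = 0.53270.
P(Coin 3 | heads) = 0.1152 / 0.53270 = 0.216.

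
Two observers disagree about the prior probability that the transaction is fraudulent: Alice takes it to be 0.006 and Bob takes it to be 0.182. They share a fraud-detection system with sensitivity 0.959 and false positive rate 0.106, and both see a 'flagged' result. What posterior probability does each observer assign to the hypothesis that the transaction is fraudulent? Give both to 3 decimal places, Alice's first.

P('+'|H) = 0.959, P('+'|¬H) = 0.106.
Alice: numerator 0.959·0.006 = 0.0057540; evidence = 0.0057540+0.106·0.994 = 0.11112; posterior = 0.052.
Bob: numerator 0.959·0.182 = 0.17454; evidence = 0.17454+0.106·0.818 = 0.26125; posterior = 0.668.

Alice: 0.052; Bob: 0.668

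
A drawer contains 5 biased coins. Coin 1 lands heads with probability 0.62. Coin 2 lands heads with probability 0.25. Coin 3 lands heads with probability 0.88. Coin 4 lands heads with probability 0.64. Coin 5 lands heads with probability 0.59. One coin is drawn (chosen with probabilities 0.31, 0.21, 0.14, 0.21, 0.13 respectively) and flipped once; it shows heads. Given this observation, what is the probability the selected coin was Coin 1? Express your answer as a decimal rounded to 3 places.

P(heads|C1) = 0.62; P(heads|C2) = 0.25; P(heads|C3) = 0.88; P(heads|C4) = 0.64; P(heads|C5) = 0.59.
Prior × likelihood for each source: 0.31·0.62=0.1922, 0.21·0.25=0.05250, 0.14·0.88=0.1232, 0.21·0.64=0.1344, 0.13·0.59=0.07670. Summing gives P(heads) = 0.57900.
P(Coin 1 | heads) = 0.1922 / 0.57900 = 0.332.

Posterior probability ≈ 0.332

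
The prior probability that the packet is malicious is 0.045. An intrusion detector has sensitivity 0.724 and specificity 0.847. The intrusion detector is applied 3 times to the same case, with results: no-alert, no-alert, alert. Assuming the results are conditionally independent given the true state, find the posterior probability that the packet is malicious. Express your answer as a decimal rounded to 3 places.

Posterior P(H) ≈ 0.023

With H the event that the packet is malicious, the joint likelihood of the observed sequence is P(data|H) = 0.276·0.276·0.724 = 0.055151 and P(data|¬H) = 0.847·0.847·0.153 = 0.10976.
Bayes: P(H|data) = 0.045·0.055151 / (0.045·0.055151 + 0.955·0.10976) = 0.0024818/0.10731 = 0.0231.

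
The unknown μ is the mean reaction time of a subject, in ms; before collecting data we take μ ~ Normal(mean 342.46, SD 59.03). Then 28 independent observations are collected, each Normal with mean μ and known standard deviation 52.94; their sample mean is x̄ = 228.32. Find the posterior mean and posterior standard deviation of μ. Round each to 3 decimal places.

Prior precision 1/τ₀² = 1/59.03² = 0.00028698; data precision n/σ² = 28/52.94² = 0.00999057.
Posterior precision = 0.00028698 + 0.00999057 = 0.0102775, giving posterior SD = 1/√0.0102775 = 9.864.
Posterior mean = (0.00028698·342.46 + 0.00999057·228.32) / 0.0102775 = 231.507.

Posterior mean ≈ 231.507; posterior SD ≈ 9.864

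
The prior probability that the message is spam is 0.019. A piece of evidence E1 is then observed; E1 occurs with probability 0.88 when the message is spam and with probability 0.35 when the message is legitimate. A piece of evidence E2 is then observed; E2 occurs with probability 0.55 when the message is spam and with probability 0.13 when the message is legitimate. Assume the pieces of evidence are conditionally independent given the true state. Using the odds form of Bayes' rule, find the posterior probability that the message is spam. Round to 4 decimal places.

Posterior probability ≈ 0.1708

Prior odds = 0.019/(1−0.019) = 0.019368. In log-odds, ln(0.019368) = -3.9441.
Add log likelihood ratios: ln(2.5143) + ln(4.2308) = 2.3644.
Posterior log-odds = -1.5798, so posterior odds = exp(-1.5798) = 0.20602. Converting, P(H|E) = 0.20602/1.2060 = 0.1708.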